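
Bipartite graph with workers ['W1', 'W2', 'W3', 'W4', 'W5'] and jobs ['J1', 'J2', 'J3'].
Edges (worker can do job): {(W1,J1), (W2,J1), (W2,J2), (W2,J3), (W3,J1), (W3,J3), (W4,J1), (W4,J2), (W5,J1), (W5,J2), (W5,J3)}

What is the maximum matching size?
Maximum matching size = 3

Maximum matching: {(W3,J1), (W4,J2), (W5,J3)}
Size: 3

This assigns 3 workers to 3 distinct jobs.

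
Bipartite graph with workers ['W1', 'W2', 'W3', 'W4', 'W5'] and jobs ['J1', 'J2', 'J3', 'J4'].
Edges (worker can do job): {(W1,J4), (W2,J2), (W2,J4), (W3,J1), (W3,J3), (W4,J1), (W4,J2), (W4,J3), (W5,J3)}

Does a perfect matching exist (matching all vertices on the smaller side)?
Yes, perfect matching exists (size 4)

Perfect matching: {(W1,J4), (W3,J1), (W4,J2), (W5,J3)}
All 4 vertices on the smaller side are matched.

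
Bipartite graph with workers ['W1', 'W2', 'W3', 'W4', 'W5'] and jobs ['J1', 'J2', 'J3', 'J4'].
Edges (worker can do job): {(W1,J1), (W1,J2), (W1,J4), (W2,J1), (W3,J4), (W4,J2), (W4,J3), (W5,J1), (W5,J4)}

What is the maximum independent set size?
Maximum independent set = 5

By König's theorem:
- Min vertex cover = Max matching = 4
- Max independent set = Total vertices - Min vertex cover
- Max independent set = 9 - 4 = 5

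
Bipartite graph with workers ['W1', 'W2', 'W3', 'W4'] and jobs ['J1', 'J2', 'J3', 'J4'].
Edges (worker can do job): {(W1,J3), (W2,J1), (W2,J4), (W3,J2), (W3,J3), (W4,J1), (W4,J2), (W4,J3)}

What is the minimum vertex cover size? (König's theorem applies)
Minimum vertex cover size = 4

By König's theorem: in bipartite graphs,
min vertex cover = max matching = 4

Maximum matching has size 4, so minimum vertex cover also has size 4.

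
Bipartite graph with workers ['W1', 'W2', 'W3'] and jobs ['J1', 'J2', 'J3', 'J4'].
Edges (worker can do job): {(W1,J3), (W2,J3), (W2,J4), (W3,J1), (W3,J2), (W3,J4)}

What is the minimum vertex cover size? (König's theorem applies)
Minimum vertex cover size = 3

By König's theorem: in bipartite graphs,
min vertex cover = max matching = 3

Maximum matching has size 3, so minimum vertex cover also has size 3.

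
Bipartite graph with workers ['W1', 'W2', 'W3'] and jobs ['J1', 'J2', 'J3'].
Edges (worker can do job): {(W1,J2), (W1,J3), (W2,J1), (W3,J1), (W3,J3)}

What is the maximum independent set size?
Maximum independent set = 3

By König's theorem:
- Min vertex cover = Max matching = 3
- Max independent set = Total vertices - Min vertex cover
- Max independent set = 6 - 3 = 3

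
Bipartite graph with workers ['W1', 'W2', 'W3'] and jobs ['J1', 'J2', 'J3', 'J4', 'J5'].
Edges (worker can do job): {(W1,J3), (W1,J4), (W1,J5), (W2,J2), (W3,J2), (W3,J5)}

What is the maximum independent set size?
Maximum independent set = 5

By König's theorem:
- Min vertex cover = Max matching = 3
- Max independent set = Total vertices - Min vertex cover
- Max independent set = 8 - 3 = 5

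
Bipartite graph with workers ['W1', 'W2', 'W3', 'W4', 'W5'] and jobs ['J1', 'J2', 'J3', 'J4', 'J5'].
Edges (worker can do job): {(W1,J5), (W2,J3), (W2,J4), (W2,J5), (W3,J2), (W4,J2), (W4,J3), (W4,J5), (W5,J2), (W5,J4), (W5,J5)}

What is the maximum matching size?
Maximum matching size = 4

Maximum matching: {(W2,J4), (W3,J2), (W4,J3), (W5,J5)}
Size: 4

This assigns 4 workers to 4 distinct jobs.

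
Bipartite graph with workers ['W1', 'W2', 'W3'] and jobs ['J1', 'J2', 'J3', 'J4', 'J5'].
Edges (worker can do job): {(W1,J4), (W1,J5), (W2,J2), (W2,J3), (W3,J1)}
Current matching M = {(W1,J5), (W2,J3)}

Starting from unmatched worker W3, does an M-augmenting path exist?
Yes: W3 → J1

An M-augmenting path alternates non-matching / matching edges, starting and ending at unmatched vertices.
Path: W3 → J1
(J1 is unmatched in M, so the path is augmenting.)
Flipping edges along this path would increase |M| from 2 to 3.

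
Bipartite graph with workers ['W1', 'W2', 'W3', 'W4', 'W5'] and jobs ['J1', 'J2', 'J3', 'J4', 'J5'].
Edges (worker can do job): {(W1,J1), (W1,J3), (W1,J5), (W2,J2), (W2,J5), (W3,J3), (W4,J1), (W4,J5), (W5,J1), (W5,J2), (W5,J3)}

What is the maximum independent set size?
Maximum independent set = 6

By König's theorem:
- Min vertex cover = Max matching = 4
- Max independent set = Total vertices - Min vertex cover
- Max independent set = 10 - 4 = 6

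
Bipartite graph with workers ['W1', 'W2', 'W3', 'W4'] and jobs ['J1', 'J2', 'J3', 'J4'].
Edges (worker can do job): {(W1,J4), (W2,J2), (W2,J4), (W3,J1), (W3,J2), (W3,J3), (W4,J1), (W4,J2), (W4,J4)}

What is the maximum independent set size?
Maximum independent set = 4

By König's theorem:
- Min vertex cover = Max matching = 4
- Max independent set = Total vertices - Min vertex cover
- Max independent set = 8 - 4 = 4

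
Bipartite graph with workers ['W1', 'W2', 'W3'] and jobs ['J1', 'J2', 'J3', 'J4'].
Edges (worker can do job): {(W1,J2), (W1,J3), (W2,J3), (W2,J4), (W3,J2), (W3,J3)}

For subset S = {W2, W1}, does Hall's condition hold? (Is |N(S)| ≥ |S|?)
Yes: |N(S)| = 3, |S| = 2

Subset S = {W2, W1}
Neighbors N(S) = {J2, J3, J4}

|N(S)| = 3, |S| = 2
Hall's condition: |N(S)| ≥ |S| is satisfied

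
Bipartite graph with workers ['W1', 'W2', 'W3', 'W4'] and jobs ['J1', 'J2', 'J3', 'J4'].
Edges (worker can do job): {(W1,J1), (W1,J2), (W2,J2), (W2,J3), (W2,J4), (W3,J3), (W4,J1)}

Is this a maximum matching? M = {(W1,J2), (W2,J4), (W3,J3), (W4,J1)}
Yes, size 4 is maximum

Proposed matching has size 4.
Maximum matching size for this graph: 4.

This is a maximum matching.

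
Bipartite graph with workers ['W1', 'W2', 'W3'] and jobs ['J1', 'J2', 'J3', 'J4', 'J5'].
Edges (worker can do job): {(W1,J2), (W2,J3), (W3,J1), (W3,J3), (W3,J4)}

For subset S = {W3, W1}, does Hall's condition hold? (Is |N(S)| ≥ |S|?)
Yes: |N(S)| = 4, |S| = 2

Subset S = {W3, W1}
Neighbors N(S) = {J1, J2, J3, J4}

|N(S)| = 4, |S| = 2
Hall's condition: |N(S)| ≥ |S| is satisfied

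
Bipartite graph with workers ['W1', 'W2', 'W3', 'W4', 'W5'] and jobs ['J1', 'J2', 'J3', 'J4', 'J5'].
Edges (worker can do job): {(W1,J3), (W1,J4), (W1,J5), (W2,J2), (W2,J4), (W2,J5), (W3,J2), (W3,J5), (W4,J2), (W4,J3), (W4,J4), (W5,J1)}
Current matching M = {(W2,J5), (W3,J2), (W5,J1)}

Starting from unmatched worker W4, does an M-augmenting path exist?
Yes: W4 → J2 → W3 → J5 → W2 → J4

An M-augmenting path alternates non-matching / matching edges, starting and ending at unmatched vertices.
Path: W4 → J2 → W3 → J5 → W2 → J4
(J4 is unmatched in M, so the path is augmenting.)
Flipping edges along this path would increase |M| from 3 to 4.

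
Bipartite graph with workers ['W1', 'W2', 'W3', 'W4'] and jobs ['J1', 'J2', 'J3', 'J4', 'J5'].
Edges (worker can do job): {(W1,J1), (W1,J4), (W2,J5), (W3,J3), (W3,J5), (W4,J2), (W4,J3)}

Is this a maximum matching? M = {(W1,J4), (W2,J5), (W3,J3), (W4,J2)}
Yes, size 4 is maximum

Proposed matching has size 4.
Maximum matching size for this graph: 4.

This is a maximum matching.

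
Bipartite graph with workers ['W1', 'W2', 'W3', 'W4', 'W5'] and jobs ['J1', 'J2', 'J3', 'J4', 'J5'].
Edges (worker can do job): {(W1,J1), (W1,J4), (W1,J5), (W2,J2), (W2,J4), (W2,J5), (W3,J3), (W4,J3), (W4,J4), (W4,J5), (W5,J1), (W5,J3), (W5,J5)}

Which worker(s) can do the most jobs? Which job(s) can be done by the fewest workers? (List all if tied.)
Most versatile: W1, W2, W4, W5 (3 jobs); Least covered: J2 (1 workers)

Worker degrees (jobs they can do): W1:3, W2:3, W3:1, W4:3, W5:3
Job degrees (workers who can do it): J1:2, J2:1, J3:3, J4:3, J5:4

Maximum worker degree is 3, achieved by: W1, W2, W4, W5
Minimum job degree is 1, achieved by: J2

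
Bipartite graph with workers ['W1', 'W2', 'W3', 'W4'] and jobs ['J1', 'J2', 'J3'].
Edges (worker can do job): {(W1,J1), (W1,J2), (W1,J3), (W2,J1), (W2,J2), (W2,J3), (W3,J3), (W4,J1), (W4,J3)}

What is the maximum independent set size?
Maximum independent set = 4

By König's theorem:
- Min vertex cover = Max matching = 3
- Max independent set = Total vertices - Min vertex cover
- Max independent set = 7 - 3 = 4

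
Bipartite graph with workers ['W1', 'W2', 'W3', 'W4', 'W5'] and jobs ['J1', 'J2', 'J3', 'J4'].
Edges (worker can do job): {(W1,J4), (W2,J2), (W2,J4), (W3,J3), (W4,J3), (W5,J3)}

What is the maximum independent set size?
Maximum independent set = 6

By König's theorem:
- Min vertex cover = Max matching = 3
- Max independent set = Total vertices - Min vertex cover
- Max independent set = 9 - 3 = 6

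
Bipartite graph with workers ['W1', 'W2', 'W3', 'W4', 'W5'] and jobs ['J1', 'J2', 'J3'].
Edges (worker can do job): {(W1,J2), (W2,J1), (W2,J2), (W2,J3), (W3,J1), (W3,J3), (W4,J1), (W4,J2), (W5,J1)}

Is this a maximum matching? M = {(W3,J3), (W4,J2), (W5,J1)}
Yes, size 3 is maximum

Proposed matching has size 3.
Maximum matching size for this graph: 3.

This is a maximum matching.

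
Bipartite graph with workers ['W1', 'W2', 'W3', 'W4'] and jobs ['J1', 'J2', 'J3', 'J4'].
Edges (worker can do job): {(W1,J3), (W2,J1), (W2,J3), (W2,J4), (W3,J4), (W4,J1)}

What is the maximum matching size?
Maximum matching size = 3

Maximum matching: {(W1,J3), (W3,J4), (W4,J1)}
Size: 3

This assigns 3 workers to 3 distinct jobs.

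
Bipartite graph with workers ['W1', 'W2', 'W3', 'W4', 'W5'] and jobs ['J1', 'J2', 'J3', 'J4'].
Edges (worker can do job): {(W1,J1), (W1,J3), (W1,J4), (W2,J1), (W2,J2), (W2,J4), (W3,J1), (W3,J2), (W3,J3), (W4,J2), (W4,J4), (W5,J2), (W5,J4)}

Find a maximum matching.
Matching: {(W1,J3), (W3,J1), (W4,J4), (W5,J2)}

Maximum matching (size 4):
  W1 → J3
  W3 → J1
  W4 → J4
  W5 → J2

Each worker is assigned to at most one job, and each job to at most one worker.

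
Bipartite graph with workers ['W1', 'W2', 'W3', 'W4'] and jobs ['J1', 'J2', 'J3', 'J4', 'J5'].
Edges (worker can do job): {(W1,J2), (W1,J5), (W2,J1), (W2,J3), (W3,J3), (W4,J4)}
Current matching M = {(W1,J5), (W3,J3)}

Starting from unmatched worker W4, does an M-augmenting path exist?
Yes: W4 → J4

An M-augmenting path alternates non-matching / matching edges, starting and ending at unmatched vertices.
Path: W4 → J4
(J4 is unmatched in M, so the path is augmenting.)
Flipping edges along this path would increase |M| from 2 to 3.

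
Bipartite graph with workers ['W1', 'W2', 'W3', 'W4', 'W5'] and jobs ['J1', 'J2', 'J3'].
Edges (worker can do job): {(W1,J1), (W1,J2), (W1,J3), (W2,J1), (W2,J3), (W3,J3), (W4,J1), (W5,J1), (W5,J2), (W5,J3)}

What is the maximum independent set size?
Maximum independent set = 5

By König's theorem:
- Min vertex cover = Max matching = 3
- Max independent set = Total vertices - Min vertex cover
- Max independent set = 8 - 3 = 5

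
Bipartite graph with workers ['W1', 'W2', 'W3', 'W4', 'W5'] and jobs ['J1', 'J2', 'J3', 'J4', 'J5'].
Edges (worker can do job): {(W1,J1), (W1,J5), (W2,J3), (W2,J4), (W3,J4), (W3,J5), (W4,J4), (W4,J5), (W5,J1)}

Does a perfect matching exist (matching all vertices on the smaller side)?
No, maximum matching has size 4 < 5

Maximum matching has size 4, need 5 for perfect matching.
Unmatched workers: ['W1']
Unmatched jobs: ['J2']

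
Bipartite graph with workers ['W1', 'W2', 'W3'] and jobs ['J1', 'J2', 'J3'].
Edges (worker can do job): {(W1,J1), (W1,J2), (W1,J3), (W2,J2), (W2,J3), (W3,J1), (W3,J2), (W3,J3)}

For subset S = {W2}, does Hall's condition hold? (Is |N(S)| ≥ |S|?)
Yes: |N(S)| = 2, |S| = 1

Subset S = {W2}
Neighbors N(S) = {J2, J3}

|N(S)| = 2, |S| = 1
Hall's condition: |N(S)| ≥ |S| is satisfied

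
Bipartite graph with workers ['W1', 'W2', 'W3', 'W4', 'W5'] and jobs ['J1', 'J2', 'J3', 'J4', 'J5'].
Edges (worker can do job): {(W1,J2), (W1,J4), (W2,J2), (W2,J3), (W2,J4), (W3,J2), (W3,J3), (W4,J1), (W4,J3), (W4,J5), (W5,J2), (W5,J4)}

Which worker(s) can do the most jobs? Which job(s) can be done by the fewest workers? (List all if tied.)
Most versatile: W2, W4 (3 jobs); Least covered: J1, J5 (1 workers)

Worker degrees (jobs they can do): W1:2, W2:3, W3:2, W4:3, W5:2
Job degrees (workers who can do it): J1:1, J2:4, J3:3, J4:3, J5:1

Maximum worker degree is 3, achieved by: W2, W4
Minimum job degree is 1, achieved by: J1, J5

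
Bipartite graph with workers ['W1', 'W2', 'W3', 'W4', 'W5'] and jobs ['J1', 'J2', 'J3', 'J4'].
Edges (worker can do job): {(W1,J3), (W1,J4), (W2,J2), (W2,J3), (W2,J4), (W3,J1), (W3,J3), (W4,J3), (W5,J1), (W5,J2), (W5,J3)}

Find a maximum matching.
Matching: {(W1,J4), (W2,J2), (W3,J3), (W5,J1)}

Maximum matching (size 4):
  W1 → J4
  W2 → J2
  W3 → J3
  W5 → J1

Each worker is assigned to at most one job, and each job to at most one worker.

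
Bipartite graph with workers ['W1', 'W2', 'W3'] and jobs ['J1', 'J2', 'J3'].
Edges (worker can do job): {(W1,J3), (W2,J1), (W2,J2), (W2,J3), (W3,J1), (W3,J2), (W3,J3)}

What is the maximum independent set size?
Maximum independent set = 3

By König's theorem:
- Min vertex cover = Max matching = 3
- Max independent set = Total vertices - Min vertex cover
- Max independent set = 6 - 3 = 3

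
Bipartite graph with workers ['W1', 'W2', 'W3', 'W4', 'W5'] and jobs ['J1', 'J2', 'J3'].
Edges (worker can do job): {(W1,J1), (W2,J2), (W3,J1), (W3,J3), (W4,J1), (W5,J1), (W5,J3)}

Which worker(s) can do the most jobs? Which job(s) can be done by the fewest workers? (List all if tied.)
Most versatile: W3, W5 (2 jobs); Least covered: J2 (1 workers)

Worker degrees (jobs they can do): W1:1, W2:1, W3:2, W4:1, W5:2
Job degrees (workers who can do it): J1:4, J2:1, J3:2

Maximum worker degree is 2, achieved by: W3, W5
Minimum job degree is 1, achieved by: J2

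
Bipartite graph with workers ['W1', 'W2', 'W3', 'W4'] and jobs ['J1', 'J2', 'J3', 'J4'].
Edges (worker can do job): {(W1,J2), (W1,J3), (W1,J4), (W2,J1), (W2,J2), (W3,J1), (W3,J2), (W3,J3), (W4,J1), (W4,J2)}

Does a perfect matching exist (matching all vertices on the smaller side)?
Yes, perfect matching exists (size 4)

Perfect matching: {(W1,J4), (W2,J2), (W3,J3), (W4,J1)}
All 4 vertices on the smaller side are matched.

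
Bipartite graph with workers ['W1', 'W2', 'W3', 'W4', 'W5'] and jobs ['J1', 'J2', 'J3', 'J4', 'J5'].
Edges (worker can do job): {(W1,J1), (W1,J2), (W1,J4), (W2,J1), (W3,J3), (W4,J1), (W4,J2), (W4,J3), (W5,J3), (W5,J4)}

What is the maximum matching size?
Maximum matching size = 4

Maximum matching: {(W1,J2), (W3,J3), (W4,J1), (W5,J4)}
Size: 4

This assigns 4 workers to 4 distinct jobs.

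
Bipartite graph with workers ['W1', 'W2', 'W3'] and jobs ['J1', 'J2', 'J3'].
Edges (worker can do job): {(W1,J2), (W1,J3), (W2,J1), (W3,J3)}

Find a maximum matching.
Matching: {(W1,J2), (W2,J1), (W3,J3)}

Maximum matching (size 3):
  W1 → J2
  W2 → J1
  W3 → J3

Each worker is assigned to at most one job, and each job to at most one worker.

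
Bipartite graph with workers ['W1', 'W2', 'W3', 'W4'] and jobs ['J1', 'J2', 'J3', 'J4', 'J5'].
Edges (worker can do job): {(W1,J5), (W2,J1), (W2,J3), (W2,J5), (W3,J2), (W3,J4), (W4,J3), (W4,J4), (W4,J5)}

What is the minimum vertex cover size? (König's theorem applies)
Minimum vertex cover size = 4

By König's theorem: in bipartite graphs,
min vertex cover = max matching = 4

Maximum matching has size 4, so minimum vertex cover also has size 4.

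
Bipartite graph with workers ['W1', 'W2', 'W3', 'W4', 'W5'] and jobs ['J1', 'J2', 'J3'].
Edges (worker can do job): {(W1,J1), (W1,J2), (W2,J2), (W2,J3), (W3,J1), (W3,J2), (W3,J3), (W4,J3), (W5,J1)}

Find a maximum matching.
Matching: {(W1,J2), (W3,J1), (W4,J3)}

Maximum matching (size 3):
  W1 → J2
  W3 → J1
  W4 → J3

Each worker is assigned to at most one job, and each job to at most one worker.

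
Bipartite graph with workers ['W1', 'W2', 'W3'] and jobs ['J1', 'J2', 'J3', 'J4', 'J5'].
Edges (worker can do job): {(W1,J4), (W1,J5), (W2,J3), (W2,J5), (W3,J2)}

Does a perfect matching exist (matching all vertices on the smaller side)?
Yes, perfect matching exists (size 3)

Perfect matching: {(W1,J5), (W2,J3), (W3,J2)}
All 3 vertices on the smaller side are matched.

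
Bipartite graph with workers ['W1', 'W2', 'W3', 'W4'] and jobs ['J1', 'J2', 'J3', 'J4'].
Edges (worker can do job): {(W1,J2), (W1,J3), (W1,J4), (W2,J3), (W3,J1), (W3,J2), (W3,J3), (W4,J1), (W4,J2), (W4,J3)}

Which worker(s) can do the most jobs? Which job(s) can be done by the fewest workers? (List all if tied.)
Most versatile: W1, W3, W4 (3 jobs); Least covered: J4 (1 workers)

Worker degrees (jobs they can do): W1:3, W2:1, W3:3, W4:3
Job degrees (workers who can do it): J1:2, J2:3, J3:4, J4:1

Maximum worker degree is 3, achieved by: W1, W3, W4
Minimum job degree is 1, achieved by: J4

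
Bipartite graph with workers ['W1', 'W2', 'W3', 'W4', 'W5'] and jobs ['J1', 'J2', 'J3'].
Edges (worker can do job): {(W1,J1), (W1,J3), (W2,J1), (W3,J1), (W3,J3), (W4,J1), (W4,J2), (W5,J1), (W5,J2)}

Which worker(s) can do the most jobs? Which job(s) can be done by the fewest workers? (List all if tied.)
Most versatile: W1, W3, W4, W5 (2 jobs); Least covered: J2, J3 (2 workers)

Worker degrees (jobs they can do): W1:2, W2:1, W3:2, W4:2, W5:2
Job degrees (workers who can do it): J1:5, J2:2, J3:2

Maximum worker degree is 2, achieved by: W1, W3, W4, W5
Minimum job degree is 2, achieved by: J2, J3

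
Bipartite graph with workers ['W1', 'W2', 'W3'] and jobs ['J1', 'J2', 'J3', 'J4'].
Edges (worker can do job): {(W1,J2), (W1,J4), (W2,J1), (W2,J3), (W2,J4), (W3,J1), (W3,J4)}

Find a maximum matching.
Matching: {(W1,J2), (W2,J1), (W3,J4)}

Maximum matching (size 3):
  W1 → J2
  W2 → J1
  W3 → J4

Each worker is assigned to at most one job, and each job to at most one worker.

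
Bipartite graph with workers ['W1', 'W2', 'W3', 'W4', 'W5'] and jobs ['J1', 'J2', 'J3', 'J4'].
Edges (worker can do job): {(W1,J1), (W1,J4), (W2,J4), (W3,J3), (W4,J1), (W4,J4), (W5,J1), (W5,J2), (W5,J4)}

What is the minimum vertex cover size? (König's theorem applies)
Minimum vertex cover size = 4

By König's theorem: in bipartite graphs,
min vertex cover = max matching = 4

Maximum matching has size 4, so minimum vertex cover also has size 4.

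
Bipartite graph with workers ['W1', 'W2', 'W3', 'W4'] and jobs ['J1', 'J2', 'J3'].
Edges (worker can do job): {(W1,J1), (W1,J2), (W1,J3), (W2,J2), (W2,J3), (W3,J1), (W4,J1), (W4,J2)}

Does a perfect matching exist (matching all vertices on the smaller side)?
Yes, perfect matching exists (size 3)

Perfect matching: {(W1,J3), (W3,J1), (W4,J2)}
All 3 vertices on the smaller side are matched.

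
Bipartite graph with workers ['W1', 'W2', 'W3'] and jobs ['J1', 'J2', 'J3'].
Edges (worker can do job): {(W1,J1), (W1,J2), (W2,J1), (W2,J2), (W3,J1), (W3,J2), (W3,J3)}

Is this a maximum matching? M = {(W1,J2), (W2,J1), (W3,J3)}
Yes, size 3 is maximum

Proposed matching has size 3.
Maximum matching size for this graph: 3.

This is a maximum matching.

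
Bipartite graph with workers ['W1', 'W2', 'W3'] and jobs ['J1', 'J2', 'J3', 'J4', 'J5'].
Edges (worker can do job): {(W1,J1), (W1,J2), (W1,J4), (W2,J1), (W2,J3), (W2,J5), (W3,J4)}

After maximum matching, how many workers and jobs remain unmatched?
Unmatched: 0 workers, 2 jobs

Maximum matching size: 3
Workers: 3 total, 3 matched, 0 unmatched
Jobs: 5 total, 3 matched, 2 unmatched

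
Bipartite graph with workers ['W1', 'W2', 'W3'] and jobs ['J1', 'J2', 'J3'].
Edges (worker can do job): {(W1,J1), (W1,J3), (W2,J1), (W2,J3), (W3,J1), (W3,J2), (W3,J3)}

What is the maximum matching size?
Maximum matching size = 3

Maximum matching: {(W1,J1), (W2,J3), (W3,J2)}
Size: 3

This assigns 3 workers to 3 distinct jobs.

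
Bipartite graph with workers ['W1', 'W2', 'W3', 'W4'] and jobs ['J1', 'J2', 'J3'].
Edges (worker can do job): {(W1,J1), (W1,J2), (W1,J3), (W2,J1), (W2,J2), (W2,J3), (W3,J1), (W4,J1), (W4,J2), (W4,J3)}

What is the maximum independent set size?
Maximum independent set = 4

By König's theorem:
- Min vertex cover = Max matching = 3
- Max independent set = Total vertices - Min vertex cover
- Max independent set = 7 - 3 = 4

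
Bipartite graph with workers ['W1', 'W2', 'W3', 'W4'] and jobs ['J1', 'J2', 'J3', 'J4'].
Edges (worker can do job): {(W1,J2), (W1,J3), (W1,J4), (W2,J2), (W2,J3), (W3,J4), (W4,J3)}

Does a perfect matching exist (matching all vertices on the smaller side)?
No, maximum matching has size 3 < 4

Maximum matching has size 3, need 4 for perfect matching.
Unmatched workers: ['W2']
Unmatched jobs: ['J1']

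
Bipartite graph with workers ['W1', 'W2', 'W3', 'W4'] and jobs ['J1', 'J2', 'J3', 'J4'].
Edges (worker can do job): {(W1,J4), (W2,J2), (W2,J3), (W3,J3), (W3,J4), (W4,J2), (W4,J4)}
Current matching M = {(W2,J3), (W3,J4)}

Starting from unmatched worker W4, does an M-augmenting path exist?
Yes: W4 → J2

An M-augmenting path alternates non-matching / matching edges, starting and ending at unmatched vertices.
Path: W4 → J2
(J2 is unmatched in M, so the path is augmenting.)
Flipping edges along this path would increase |M| from 2 to 3.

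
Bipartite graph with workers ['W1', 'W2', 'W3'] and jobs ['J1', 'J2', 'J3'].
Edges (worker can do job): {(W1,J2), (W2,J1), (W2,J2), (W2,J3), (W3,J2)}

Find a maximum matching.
Matching: {(W2,J3), (W3,J2)}

Maximum matching (size 2):
  W2 → J3
  W3 → J2

Each worker is assigned to at most one job, and each job to at most one worker.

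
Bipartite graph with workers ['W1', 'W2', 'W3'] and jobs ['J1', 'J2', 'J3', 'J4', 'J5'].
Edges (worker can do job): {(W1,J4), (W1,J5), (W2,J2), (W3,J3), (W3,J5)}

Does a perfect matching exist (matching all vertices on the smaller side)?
Yes, perfect matching exists (size 3)

Perfect matching: {(W1,J5), (W2,J2), (W3,J3)}
All 3 vertices on the smaller side are matched.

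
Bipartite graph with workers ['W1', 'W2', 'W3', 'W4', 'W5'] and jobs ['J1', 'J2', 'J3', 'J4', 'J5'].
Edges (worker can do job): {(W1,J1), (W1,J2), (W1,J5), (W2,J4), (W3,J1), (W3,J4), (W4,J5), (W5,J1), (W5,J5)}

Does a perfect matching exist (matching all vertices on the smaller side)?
No, maximum matching has size 4 < 5

Maximum matching has size 4, need 5 for perfect matching.
Unmatched workers: ['W2']
Unmatched jobs: ['J3']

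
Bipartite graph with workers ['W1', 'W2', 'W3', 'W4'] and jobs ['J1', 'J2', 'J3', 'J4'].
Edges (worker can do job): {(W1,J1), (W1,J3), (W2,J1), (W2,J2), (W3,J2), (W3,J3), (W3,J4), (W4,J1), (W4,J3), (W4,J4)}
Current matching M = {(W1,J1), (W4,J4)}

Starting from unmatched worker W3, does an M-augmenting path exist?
Yes: W3 → J3

An M-augmenting path alternates non-matching / matching edges, starting and ending at unmatched vertices.
Path: W3 → J3
(J3 is unmatched in M, so the path is augmenting.)
Flipping edges along this path would increase |M| from 2 to 3.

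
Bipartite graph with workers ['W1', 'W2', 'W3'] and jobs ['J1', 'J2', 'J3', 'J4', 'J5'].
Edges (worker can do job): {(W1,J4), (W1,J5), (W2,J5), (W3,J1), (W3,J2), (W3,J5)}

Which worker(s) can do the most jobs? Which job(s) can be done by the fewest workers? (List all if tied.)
Most versatile: W3 (3 jobs); Least covered: J3 (0 workers)

Worker degrees (jobs they can do): W1:2, W2:1, W3:3
Job degrees (workers who can do it): J1:1, J2:1, J3:0, J4:1, J5:3

Maximum worker degree is 3, achieved by: W3
Minimum job degree is 0, achieved by: J3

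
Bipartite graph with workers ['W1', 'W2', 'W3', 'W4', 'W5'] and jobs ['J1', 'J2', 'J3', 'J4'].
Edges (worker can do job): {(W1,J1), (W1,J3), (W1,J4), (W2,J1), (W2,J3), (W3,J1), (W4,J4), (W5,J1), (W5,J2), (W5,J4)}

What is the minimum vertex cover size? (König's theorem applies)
Minimum vertex cover size = 4

By König's theorem: in bipartite graphs,
min vertex cover = max matching = 4

Maximum matching has size 4, so minimum vertex cover also has size 4.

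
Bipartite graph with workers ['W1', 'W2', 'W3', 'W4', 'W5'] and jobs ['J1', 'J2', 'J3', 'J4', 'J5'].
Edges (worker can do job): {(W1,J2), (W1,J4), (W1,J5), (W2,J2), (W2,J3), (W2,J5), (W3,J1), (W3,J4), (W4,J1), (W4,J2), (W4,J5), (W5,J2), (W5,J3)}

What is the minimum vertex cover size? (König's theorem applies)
Minimum vertex cover size = 5

By König's theorem: in bipartite graphs,
min vertex cover = max matching = 5

Maximum matching has size 5, so minimum vertex cover also has size 5.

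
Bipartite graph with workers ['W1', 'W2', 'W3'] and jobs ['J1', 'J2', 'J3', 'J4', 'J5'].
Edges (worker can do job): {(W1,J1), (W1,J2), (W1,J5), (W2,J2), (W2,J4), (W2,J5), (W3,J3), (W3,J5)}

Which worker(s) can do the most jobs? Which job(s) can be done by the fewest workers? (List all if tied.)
Most versatile: W1, W2 (3 jobs); Least covered: J1, J3, J4 (1 workers)

Worker degrees (jobs they can do): W1:3, W2:3, W3:2
Job degrees (workers who can do it): J1:1, J2:2, J3:1, J4:1, J5:3

Maximum worker degree is 3, achieved by: W1, W2
Minimum job degree is 1, achieved by: J1, J3, J4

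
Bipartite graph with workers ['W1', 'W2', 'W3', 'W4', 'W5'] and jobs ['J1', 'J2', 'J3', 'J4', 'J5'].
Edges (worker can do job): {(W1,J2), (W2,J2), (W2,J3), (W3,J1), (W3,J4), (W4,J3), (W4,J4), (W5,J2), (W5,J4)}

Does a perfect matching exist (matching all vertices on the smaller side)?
No, maximum matching has size 4 < 5

Maximum matching has size 4, need 5 for perfect matching.
Unmatched workers: ['W2']
Unmatched jobs: ['J5']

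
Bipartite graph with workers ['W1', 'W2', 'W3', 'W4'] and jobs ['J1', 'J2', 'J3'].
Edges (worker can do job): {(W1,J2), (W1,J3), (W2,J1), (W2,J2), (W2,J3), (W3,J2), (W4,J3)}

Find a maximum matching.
Matching: {(W2,J1), (W3,J2), (W4,J3)}

Maximum matching (size 3):
  W2 → J1
  W3 → J2
  W4 → J3

Each worker is assigned to at most one job, and each job to at most one worker.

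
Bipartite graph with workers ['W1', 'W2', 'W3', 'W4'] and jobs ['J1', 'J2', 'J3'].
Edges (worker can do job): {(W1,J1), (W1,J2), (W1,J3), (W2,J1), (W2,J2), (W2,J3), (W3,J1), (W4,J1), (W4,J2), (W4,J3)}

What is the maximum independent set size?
Maximum independent set = 4

By König's theorem:
- Min vertex cover = Max matching = 3
- Max independent set = Total vertices - Min vertex cover
- Max independent set = 7 - 3 = 4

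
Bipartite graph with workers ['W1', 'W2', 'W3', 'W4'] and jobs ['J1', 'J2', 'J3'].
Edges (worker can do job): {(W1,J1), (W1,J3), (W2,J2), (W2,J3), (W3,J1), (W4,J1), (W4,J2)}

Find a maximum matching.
Matching: {(W1,J3), (W3,J1), (W4,J2)}

Maximum matching (size 3):
  W1 → J3
  W3 → J1
  W4 → J2

Each worker is assigned to at most one job, and each job to at most one worker.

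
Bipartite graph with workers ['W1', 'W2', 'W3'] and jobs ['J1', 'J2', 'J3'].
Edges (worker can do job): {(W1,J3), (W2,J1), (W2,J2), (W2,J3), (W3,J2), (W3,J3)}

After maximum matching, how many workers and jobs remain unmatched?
Unmatched: 0 workers, 0 jobs

Maximum matching size: 3
Workers: 3 total, 3 matched, 0 unmatched
Jobs: 3 total, 3 matched, 0 unmatched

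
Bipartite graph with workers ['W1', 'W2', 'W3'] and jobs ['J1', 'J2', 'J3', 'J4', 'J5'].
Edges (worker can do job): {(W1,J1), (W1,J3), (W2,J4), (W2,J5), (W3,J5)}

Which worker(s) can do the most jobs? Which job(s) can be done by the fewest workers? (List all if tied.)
Most versatile: W1, W2 (2 jobs); Least covered: J2 (0 workers)

Worker degrees (jobs they can do): W1:2, W2:2, W3:1
Job degrees (workers who can do it): J1:1, J2:0, J3:1, J4:1, J5:2

Maximum worker degree is 2, achieved by: W1, W2
Minimum job degree is 0, achieved by: J2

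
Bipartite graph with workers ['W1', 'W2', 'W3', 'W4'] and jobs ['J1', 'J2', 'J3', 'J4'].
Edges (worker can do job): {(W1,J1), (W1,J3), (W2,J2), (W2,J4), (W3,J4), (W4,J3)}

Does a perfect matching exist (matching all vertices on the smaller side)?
Yes, perfect matching exists (size 4)

Perfect matching: {(W1,J1), (W2,J2), (W3,J4), (W4,J3)}
All 4 vertices on the smaller side are matched.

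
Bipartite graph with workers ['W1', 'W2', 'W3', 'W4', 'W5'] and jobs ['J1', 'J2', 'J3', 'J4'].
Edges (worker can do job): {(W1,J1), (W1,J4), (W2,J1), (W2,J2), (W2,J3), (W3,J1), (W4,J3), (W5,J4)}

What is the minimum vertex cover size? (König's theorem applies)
Minimum vertex cover size = 4

By König's theorem: in bipartite graphs,
min vertex cover = max matching = 4

Maximum matching has size 4, so minimum vertex cover also has size 4.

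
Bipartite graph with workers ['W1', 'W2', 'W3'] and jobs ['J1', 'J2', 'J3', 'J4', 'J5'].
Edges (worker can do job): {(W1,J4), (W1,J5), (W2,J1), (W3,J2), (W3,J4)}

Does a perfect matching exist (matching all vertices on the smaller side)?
Yes, perfect matching exists (size 3)

Perfect matching: {(W1,J5), (W2,J1), (W3,J2)}
All 3 vertices on the smaller side are matched.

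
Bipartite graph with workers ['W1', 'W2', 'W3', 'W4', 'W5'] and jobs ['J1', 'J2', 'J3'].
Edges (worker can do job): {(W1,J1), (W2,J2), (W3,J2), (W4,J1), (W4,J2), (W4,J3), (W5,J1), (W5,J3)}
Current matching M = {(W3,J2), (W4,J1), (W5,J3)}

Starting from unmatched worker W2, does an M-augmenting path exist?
No augmenting path from W2

Alternating search from W2 reaches jobs: {J2}.
Every reachable job is already matched in M, and following those matched edges back to workers exposes no further unvisited jobs.
No M-augmenting path from W2 exists.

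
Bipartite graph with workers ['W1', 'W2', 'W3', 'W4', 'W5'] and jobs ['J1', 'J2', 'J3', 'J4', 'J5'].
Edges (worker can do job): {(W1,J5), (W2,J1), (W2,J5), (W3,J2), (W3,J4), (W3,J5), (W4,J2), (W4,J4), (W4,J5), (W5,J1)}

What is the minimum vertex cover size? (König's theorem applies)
Minimum vertex cover size = 4

By König's theorem: in bipartite graphs,
min vertex cover = max matching = 4

Maximum matching has size 4, so minimum vertex cover also has size 4.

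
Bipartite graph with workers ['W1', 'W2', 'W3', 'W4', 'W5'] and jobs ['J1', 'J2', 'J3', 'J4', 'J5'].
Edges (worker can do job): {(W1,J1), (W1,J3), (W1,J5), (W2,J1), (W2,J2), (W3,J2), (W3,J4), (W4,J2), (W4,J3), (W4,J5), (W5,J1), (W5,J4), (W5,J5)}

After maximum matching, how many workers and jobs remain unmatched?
Unmatched: 0 workers, 0 jobs

Maximum matching size: 5
Workers: 5 total, 5 matched, 0 unmatched
Jobs: 5 total, 5 matched, 0 unmatched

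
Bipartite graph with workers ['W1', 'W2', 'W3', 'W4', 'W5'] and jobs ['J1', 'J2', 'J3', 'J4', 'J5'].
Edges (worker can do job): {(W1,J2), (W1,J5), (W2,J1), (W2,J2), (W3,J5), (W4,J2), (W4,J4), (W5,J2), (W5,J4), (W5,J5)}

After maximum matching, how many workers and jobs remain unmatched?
Unmatched: 1 workers, 1 jobs

Maximum matching size: 4
Workers: 5 total, 4 matched, 1 unmatched
Jobs: 5 total, 4 matched, 1 unmatched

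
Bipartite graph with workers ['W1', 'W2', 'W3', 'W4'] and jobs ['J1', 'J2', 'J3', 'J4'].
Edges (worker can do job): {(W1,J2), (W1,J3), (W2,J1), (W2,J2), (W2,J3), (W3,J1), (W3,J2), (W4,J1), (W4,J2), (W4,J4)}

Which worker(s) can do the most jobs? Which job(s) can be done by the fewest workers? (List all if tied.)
Most versatile: W2, W4 (3 jobs); Least covered: J4 (1 workers)

Worker degrees (jobs they can do): W1:2, W2:3, W3:2, W4:3
Job degrees (workers who can do it): J1:3, J2:4, J3:2, J4:1

Maximum worker degree is 3, achieved by: W2, W4
Minimum job degree is 1, achieved by: J4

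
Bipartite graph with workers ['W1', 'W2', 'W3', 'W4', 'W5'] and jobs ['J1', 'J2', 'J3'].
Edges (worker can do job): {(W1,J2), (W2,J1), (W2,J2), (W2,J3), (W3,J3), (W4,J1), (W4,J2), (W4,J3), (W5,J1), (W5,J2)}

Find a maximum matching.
Matching: {(W3,J3), (W4,J1), (W5,J2)}

Maximum matching (size 3):
  W3 → J3
  W4 → J1
  W5 → J2

Each worker is assigned to at most one job, and each job to at most one worker.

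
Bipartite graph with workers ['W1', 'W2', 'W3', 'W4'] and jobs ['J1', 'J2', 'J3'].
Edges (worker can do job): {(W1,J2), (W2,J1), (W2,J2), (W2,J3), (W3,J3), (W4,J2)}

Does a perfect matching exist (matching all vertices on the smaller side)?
Yes, perfect matching exists (size 3)

Perfect matching: {(W2,J1), (W3,J3), (W4,J2)}
All 3 vertices on the smaller side are matched.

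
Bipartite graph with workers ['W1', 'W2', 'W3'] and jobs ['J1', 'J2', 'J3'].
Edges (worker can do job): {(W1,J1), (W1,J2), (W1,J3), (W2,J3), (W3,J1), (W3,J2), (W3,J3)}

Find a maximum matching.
Matching: {(W1,J1), (W2,J3), (W3,J2)}

Maximum matching (size 3):
  W1 → J1
  W2 → J3
  W3 → J2

Each worker is assigned to at most one job, and each job to at most one worker.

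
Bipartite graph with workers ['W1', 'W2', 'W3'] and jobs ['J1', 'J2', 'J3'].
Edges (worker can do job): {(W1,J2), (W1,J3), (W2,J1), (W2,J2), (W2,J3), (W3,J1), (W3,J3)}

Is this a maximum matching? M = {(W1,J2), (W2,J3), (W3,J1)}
Yes, size 3 is maximum

Proposed matching has size 3.
Maximum matching size for this graph: 3.

This is a maximum matching.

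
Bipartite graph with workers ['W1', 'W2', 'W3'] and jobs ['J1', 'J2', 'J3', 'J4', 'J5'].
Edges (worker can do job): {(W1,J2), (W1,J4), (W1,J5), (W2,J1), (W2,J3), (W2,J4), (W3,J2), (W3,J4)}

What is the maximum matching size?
Maximum matching size = 3

Maximum matching: {(W1,J4), (W2,J3), (W3,J2)}
Size: 3

This assigns 3 workers to 3 distinct jobs.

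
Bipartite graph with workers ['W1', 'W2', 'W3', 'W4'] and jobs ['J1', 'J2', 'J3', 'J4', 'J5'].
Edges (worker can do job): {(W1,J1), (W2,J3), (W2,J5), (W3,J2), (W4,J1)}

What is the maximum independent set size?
Maximum independent set = 6

By König's theorem:
- Min vertex cover = Max matching = 3
- Max independent set = Total vertices - Min vertex cover
- Max independent set = 9 - 3 = 6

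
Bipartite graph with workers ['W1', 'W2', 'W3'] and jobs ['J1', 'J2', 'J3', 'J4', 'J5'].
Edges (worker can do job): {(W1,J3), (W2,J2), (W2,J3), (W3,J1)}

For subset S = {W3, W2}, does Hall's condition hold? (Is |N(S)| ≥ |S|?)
Yes: |N(S)| = 3, |S| = 2

Subset S = {W3, W2}
Neighbors N(S) = {J1, J2, J3}

|N(S)| = 3, |S| = 2
Hall's condition: |N(S)| ≥ |S| is satisfied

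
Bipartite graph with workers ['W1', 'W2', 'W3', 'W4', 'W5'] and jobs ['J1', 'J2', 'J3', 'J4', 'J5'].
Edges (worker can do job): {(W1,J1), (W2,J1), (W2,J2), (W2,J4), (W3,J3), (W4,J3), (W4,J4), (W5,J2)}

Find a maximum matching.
Matching: {(W1,J1), (W3,J3), (W4,J4), (W5,J2)}

Maximum matching (size 4):
  W1 → J1
  W3 → J3
  W4 → J4
  W5 → J2

Each worker is assigned to at most one job, and each job to at most one worker.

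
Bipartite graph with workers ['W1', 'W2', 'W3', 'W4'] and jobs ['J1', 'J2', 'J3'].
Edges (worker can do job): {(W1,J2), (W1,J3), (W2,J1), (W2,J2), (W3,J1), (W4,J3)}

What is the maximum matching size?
Maximum matching size = 3

Maximum matching: {(W1,J2), (W3,J1), (W4,J3)}
Size: 3

This assigns 3 workers to 3 distinct jobs.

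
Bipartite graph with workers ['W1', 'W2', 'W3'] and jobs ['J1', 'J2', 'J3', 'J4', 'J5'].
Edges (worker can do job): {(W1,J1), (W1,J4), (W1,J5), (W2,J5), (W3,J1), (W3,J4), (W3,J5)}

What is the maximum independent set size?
Maximum independent set = 5

By König's theorem:
- Min vertex cover = Max matching = 3
- Max independent set = Total vertices - Min vertex cover
- Max independent set = 8 - 3 = 5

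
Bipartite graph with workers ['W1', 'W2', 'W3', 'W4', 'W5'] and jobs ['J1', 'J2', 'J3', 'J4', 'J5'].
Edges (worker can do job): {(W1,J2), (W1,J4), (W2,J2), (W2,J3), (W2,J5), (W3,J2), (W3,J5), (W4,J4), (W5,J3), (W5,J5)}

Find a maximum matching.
Matching: {(W2,J3), (W3,J2), (W4,J4), (W5,J5)}

Maximum matching (size 4):
  W2 → J3
  W3 → J2
  W4 → J4
  W5 → J5

Each worker is assigned to at most one job, and each job to at most one worker.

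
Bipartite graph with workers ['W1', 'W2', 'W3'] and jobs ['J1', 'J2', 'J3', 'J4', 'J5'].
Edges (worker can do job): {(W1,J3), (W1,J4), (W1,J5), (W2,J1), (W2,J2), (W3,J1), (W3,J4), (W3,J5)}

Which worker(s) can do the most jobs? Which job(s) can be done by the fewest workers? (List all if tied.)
Most versatile: W1, W3 (3 jobs); Least covered: J2, J3 (1 workers)

Worker degrees (jobs they can do): W1:3, W2:2, W3:3
Job degrees (workers who can do it): J1:2, J2:1, J3:1, J4:2, J5:2

Maximum worker degree is 3, achieved by: W1, W3
Minimum job degree is 1, achieved by: J2, J3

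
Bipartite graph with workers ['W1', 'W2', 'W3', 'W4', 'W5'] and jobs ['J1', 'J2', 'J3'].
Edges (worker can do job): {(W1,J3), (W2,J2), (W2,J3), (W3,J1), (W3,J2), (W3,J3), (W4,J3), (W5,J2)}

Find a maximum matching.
Matching: {(W3,J1), (W4,J3), (W5,J2)}

Maximum matching (size 3):
  W3 → J1
  W4 → J3
  W5 → J2

Each worker is assigned to at most one job, and each job to at most one worker.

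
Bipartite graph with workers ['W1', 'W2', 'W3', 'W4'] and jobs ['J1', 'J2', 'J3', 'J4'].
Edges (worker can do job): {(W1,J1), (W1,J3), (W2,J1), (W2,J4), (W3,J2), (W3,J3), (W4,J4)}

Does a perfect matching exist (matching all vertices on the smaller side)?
Yes, perfect matching exists (size 4)

Perfect matching: {(W1,J3), (W2,J1), (W3,J2), (W4,J4)}
All 4 vertices on the smaller side are matched.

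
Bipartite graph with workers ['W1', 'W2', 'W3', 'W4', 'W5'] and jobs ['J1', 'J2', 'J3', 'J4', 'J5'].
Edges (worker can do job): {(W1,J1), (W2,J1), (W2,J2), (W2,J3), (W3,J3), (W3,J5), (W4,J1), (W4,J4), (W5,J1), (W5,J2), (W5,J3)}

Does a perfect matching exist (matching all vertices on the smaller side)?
Yes, perfect matching exists (size 5)

Perfect matching: {(W1,J1), (W2,J2), (W3,J5), (W4,J4), (W5,J3)}
All 5 vertices on the smaller side are matched.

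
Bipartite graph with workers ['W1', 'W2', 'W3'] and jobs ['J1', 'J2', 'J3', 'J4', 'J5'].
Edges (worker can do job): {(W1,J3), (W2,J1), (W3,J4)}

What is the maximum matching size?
Maximum matching size = 3

Maximum matching: {(W1,J3), (W2,J1), (W3,J4)}
Size: 3

This assigns 3 workers to 3 distinct jobs.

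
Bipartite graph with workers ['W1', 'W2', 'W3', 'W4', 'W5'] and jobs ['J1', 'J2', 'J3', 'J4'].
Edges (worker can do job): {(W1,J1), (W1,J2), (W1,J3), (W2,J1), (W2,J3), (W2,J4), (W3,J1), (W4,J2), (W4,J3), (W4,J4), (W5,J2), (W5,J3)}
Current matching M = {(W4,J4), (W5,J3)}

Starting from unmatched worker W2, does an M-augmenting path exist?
Yes: W2 → J3 → W5 → J2

An M-augmenting path alternates non-matching / matching edges, starting and ending at unmatched vertices.
Path: W2 → J3 → W5 → J2
(J2 is unmatched in M, so the path is augmenting.)
Flipping edges along this path would increase |M| from 2 to 3.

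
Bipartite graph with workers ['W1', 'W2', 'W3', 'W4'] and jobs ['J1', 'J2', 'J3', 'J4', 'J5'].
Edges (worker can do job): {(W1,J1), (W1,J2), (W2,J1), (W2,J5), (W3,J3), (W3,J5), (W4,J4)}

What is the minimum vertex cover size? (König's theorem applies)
Minimum vertex cover size = 4

By König's theorem: in bipartite graphs,
min vertex cover = max matching = 4

Maximum matching has size 4, so minimum vertex cover also has size 4.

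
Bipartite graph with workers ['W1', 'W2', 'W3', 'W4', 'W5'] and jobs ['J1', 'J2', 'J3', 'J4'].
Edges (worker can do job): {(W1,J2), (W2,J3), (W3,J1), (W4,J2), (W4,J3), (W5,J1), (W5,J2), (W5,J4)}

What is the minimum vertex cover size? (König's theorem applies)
Minimum vertex cover size = 4

By König's theorem: in bipartite graphs,
min vertex cover = max matching = 4

Maximum matching has size 4, so minimum vertex cover also has size 4.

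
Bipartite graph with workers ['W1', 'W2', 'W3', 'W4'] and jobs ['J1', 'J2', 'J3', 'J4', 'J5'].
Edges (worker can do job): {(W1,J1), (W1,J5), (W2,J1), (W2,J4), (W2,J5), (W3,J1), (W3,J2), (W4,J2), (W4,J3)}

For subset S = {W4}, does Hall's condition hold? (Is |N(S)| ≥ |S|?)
Yes: |N(S)| = 2, |S| = 1

Subset S = {W4}
Neighbors N(S) = {J2, J3}

|N(S)| = 2, |S| = 1
Hall's condition: |N(S)| ≥ |S| is satisfied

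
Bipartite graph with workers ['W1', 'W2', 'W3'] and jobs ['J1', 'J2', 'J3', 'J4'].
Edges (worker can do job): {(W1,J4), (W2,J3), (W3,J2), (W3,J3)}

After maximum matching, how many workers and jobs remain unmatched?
Unmatched: 0 workers, 1 jobs

Maximum matching size: 3
Workers: 3 total, 3 matched, 0 unmatched
Jobs: 4 total, 3 matched, 1 unmatched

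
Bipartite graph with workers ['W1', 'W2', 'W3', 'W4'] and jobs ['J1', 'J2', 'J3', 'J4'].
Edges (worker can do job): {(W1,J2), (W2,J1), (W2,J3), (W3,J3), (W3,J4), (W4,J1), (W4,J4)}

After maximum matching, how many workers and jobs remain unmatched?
Unmatched: 0 workers, 0 jobs

Maximum matching size: 4
Workers: 4 total, 4 matched, 0 unmatched
Jobs: 4 total, 4 matched, 0 unmatched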